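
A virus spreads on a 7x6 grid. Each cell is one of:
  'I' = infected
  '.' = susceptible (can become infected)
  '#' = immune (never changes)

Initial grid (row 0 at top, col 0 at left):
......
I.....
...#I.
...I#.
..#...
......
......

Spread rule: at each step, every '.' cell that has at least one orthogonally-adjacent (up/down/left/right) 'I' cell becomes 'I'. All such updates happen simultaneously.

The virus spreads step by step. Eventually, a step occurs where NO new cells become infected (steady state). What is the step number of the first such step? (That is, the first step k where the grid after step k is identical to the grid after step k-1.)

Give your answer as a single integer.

Step 0 (initial): 3 infected
Step 1: +7 new -> 10 infected
Step 2: +12 new -> 22 infected
Step 3: +9 new -> 31 infected
Step 4: +5 new -> 36 infected
Step 5: +3 new -> 39 infected
Step 6: +0 new -> 39 infected

Answer: 6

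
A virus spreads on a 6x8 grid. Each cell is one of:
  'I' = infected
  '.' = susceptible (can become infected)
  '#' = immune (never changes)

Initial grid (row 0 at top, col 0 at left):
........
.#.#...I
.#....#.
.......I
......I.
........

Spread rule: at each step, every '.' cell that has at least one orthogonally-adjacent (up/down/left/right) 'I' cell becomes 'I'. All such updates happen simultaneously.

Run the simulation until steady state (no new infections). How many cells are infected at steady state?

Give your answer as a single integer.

Step 0 (initial): 3 infected
Step 1: +7 new -> 10 infected
Step 2: +6 new -> 16 infected
Step 3: +6 new -> 22 infected
Step 4: +5 new -> 27 infected
Step 5: +5 new -> 32 infected
Step 6: +5 new -> 37 infected
Step 7: +4 new -> 41 infected
Step 8: +2 new -> 43 infected
Step 9: +1 new -> 44 infected
Step 10: +0 new -> 44 infected

Answer: 44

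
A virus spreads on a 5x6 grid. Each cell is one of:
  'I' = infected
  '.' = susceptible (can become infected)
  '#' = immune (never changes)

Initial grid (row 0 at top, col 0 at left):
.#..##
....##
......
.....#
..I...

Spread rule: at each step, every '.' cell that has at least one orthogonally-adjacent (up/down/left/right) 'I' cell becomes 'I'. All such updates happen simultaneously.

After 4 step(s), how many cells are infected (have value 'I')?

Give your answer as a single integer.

Answer: 20

Derivation:
Step 0 (initial): 1 infected
Step 1: +3 new -> 4 infected
Step 2: +5 new -> 9 infected
Step 3: +6 new -> 15 infected
Step 4: +5 new -> 20 infected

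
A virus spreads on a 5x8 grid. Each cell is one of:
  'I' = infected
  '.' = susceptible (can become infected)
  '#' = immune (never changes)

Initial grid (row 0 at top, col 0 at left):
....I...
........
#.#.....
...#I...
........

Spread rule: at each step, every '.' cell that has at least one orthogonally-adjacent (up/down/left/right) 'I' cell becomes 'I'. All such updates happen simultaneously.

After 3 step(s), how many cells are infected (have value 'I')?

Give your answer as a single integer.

Answer: 25

Derivation:
Step 0 (initial): 2 infected
Step 1: +6 new -> 8 infected
Step 2: +9 new -> 17 infected
Step 3: +8 new -> 25 infected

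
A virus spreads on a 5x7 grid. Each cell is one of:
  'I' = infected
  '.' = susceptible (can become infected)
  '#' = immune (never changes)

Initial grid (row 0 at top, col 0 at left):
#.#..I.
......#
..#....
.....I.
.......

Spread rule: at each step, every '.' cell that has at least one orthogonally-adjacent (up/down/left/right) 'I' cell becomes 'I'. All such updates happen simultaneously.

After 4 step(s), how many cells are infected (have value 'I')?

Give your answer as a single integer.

Step 0 (initial): 2 infected
Step 1: +7 new -> 9 infected
Step 2: +7 new -> 16 infected
Step 3: +4 new -> 20 infected
Step 4: +3 new -> 23 infected

Answer: 23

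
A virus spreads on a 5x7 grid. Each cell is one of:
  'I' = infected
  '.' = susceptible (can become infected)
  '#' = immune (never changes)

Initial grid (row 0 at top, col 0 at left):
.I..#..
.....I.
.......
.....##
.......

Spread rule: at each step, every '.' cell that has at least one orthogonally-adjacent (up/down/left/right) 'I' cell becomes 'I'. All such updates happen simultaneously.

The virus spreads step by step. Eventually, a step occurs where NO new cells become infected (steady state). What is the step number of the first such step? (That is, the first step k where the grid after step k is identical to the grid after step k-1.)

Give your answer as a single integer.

Step 0 (initial): 2 infected
Step 1: +7 new -> 9 infected
Step 2: +8 new -> 17 infected
Step 3: +5 new -> 22 infected
Step 4: +5 new -> 27 infected
Step 5: +4 new -> 31 infected
Step 6: +1 new -> 32 infected
Step 7: +0 new -> 32 infected

Answer: 7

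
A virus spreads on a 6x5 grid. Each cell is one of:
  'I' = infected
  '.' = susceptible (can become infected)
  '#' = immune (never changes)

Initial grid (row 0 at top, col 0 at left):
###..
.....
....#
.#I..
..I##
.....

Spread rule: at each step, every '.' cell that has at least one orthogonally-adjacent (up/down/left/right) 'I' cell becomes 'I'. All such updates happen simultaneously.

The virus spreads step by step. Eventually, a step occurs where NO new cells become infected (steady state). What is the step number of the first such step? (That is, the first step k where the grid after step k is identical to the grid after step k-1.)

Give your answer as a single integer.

Answer: 6

Derivation:
Step 0 (initial): 2 infected
Step 1: +4 new -> 6 infected
Step 2: +7 new -> 13 infected
Step 3: +6 new -> 19 infected
Step 4: +3 new -> 22 infected
Step 5: +1 new -> 23 infected
Step 6: +0 new -> 23 infected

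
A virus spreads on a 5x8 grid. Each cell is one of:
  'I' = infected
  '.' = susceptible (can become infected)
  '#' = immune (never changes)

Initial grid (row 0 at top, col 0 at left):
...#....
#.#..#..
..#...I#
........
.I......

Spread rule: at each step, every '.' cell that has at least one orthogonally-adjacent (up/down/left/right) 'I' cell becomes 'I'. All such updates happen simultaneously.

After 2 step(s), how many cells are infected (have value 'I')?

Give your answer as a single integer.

Answer: 18

Derivation:
Step 0 (initial): 2 infected
Step 1: +6 new -> 8 infected
Step 2: +10 new -> 18 infected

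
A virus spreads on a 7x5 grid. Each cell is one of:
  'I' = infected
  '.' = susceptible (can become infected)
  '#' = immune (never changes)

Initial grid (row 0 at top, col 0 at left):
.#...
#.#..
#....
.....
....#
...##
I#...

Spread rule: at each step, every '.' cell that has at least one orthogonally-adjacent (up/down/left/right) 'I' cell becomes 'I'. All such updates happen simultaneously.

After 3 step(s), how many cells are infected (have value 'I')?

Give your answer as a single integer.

Step 0 (initial): 1 infected
Step 1: +1 new -> 2 infected
Step 2: +2 new -> 4 infected
Step 3: +3 new -> 7 infected

Answer: 7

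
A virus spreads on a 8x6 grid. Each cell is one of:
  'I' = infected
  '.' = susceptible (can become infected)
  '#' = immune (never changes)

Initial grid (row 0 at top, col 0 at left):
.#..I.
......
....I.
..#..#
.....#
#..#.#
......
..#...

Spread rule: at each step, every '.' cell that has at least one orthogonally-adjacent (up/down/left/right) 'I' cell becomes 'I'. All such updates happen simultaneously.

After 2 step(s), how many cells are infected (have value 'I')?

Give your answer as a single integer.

Step 0 (initial): 2 infected
Step 1: +6 new -> 8 infected
Step 2: +6 new -> 14 infected

Answer: 14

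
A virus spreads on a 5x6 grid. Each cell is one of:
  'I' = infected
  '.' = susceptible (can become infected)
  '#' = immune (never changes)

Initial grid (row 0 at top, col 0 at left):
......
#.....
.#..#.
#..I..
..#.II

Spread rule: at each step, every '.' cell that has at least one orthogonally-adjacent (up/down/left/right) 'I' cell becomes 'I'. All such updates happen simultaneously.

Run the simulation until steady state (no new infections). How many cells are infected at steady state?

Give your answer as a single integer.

Answer: 24

Derivation:
Step 0 (initial): 3 infected
Step 1: +5 new -> 8 infected
Step 2: +4 new -> 12 infected
Step 3: +5 new -> 17 infected
Step 4: +5 new -> 22 infected
Step 5: +1 new -> 23 infected
Step 6: +1 new -> 24 infected
Step 7: +0 new -> 24 infected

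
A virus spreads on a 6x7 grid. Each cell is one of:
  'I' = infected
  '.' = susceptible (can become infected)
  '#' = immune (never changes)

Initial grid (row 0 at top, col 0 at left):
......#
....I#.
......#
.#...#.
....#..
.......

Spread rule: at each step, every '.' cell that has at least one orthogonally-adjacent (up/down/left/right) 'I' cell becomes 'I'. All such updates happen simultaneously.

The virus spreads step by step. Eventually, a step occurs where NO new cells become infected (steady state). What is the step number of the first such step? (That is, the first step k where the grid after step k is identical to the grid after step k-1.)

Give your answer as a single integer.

Step 0 (initial): 1 infected
Step 1: +3 new -> 4 infected
Step 2: +6 new -> 10 infected
Step 3: +4 new -> 14 infected
Step 4: +5 new -> 19 infected
Step 5: +4 new -> 23 infected
Step 6: +4 new -> 27 infected
Step 7: +3 new -> 30 infected
Step 8: +3 new -> 33 infected
Step 9: +1 new -> 34 infected
Step 10: +1 new -> 35 infected
Step 11: +0 new -> 35 infected

Answer: 11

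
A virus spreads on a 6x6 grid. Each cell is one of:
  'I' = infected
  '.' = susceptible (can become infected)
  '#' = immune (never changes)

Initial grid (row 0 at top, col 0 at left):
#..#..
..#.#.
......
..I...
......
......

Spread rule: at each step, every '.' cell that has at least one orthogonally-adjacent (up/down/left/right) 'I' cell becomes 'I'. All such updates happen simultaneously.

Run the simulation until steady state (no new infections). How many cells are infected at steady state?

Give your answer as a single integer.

Step 0 (initial): 1 infected
Step 1: +4 new -> 5 infected
Step 2: +7 new -> 12 infected
Step 3: +9 new -> 21 infected
Step 4: +6 new -> 27 infected
Step 5: +3 new -> 30 infected
Step 6: +1 new -> 31 infected
Step 7: +1 new -> 32 infected
Step 8: +0 new -> 32 infected

Answer: 32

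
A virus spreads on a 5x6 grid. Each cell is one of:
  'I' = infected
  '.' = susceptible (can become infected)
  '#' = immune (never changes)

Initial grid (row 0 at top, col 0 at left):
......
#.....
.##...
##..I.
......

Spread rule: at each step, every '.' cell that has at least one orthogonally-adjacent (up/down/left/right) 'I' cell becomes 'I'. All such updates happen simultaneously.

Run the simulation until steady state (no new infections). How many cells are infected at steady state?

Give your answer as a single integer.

Step 0 (initial): 1 infected
Step 1: +4 new -> 5 infected
Step 2: +6 new -> 11 infected
Step 3: +4 new -> 15 infected
Step 4: +4 new -> 19 infected
Step 5: +3 new -> 22 infected
Step 6: +1 new -> 23 infected
Step 7: +1 new -> 24 infected
Step 8: +0 new -> 24 infected

Answer: 24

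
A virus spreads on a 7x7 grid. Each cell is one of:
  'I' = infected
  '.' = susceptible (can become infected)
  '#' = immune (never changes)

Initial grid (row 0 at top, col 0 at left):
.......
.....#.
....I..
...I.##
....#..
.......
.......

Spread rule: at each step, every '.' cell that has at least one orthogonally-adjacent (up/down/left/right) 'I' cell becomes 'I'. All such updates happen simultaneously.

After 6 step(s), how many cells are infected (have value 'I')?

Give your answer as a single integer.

Answer: 45

Derivation:
Step 0 (initial): 2 infected
Step 1: +6 new -> 8 infected
Step 2: +7 new -> 15 infected
Step 3: +10 new -> 25 infected
Step 4: +9 new -> 34 infected
Step 5: +7 new -> 41 infected
Step 6: +4 new -> 45 infected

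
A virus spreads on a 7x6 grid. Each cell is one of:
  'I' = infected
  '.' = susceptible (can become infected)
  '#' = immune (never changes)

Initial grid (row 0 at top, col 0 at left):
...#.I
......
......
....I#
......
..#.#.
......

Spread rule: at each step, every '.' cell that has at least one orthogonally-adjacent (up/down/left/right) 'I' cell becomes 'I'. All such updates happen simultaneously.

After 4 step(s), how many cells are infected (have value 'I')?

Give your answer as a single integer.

Step 0 (initial): 2 infected
Step 1: +5 new -> 7 infected
Step 2: +6 new -> 13 infected
Step 3: +6 new -> 19 infected
Step 4: +6 new -> 25 infected

Answer: 25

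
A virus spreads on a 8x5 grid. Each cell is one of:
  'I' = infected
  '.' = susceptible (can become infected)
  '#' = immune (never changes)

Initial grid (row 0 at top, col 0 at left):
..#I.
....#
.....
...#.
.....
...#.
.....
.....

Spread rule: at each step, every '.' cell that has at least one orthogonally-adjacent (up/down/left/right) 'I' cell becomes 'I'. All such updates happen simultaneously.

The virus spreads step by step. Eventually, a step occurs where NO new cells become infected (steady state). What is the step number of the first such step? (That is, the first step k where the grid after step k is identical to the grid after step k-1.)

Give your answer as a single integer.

Answer: 11

Derivation:
Step 0 (initial): 1 infected
Step 1: +2 new -> 3 infected
Step 2: +2 new -> 5 infected
Step 3: +3 new -> 8 infected
Step 4: +5 new -> 13 infected
Step 5: +5 new -> 18 infected
Step 6: +5 new -> 23 infected
Step 7: +4 new -> 27 infected
Step 8: +5 new -> 32 infected
Step 9: +3 new -> 35 infected
Step 10: +1 new -> 36 infected
Step 11: +0 new -> 36 infected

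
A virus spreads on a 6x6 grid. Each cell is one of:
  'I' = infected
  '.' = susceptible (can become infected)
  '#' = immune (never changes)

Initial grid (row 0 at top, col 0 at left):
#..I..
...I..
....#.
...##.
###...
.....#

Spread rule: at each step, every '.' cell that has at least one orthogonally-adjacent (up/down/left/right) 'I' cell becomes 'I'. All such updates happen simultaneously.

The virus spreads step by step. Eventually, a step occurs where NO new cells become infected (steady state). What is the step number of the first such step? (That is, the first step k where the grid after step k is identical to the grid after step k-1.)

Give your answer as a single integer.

Answer: 12

Derivation:
Step 0 (initial): 2 infected
Step 1: +5 new -> 7 infected
Step 2: +5 new -> 12 infected
Step 3: +4 new -> 16 infected
Step 4: +3 new -> 19 infected
Step 5: +2 new -> 21 infected
Step 6: +1 new -> 22 infected
Step 7: +2 new -> 24 infected
Step 8: +1 new -> 25 infected
Step 9: +1 new -> 26 infected
Step 10: +1 new -> 27 infected
Step 11: +1 new -> 28 infected
Step 12: +0 new -> 28 infected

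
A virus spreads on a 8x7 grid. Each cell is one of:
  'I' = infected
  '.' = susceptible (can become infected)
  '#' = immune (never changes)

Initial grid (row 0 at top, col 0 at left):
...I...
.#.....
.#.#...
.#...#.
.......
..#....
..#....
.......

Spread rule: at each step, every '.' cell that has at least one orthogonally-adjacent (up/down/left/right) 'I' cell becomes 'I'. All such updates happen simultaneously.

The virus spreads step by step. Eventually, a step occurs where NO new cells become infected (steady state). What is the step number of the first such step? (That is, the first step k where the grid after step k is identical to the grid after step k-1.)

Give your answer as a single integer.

Answer: 11

Derivation:
Step 0 (initial): 1 infected
Step 1: +3 new -> 4 infected
Step 2: +4 new -> 8 infected
Step 3: +5 new -> 13 infected
Step 4: +5 new -> 18 infected
Step 5: +5 new -> 23 infected
Step 6: +6 new -> 29 infected
Step 7: +6 new -> 35 infected
Step 8: +6 new -> 41 infected
Step 9: +5 new -> 46 infected
Step 10: +3 new -> 49 infected
Step 11: +0 new -> 49 infected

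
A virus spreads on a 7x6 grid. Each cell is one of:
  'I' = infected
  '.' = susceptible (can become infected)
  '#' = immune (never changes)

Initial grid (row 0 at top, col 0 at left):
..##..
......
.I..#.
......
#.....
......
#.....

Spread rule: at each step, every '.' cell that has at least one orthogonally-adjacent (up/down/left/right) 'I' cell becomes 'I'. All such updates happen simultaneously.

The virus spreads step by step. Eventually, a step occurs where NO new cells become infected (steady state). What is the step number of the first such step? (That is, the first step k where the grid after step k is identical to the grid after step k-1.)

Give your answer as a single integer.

Step 0 (initial): 1 infected
Step 1: +4 new -> 5 infected
Step 2: +7 new -> 12 infected
Step 3: +5 new -> 17 infected
Step 4: +6 new -> 23 infected
Step 5: +6 new -> 29 infected
Step 6: +5 new -> 34 infected
Step 7: +2 new -> 36 infected
Step 8: +1 new -> 37 infected
Step 9: +0 new -> 37 infected

Answer: 9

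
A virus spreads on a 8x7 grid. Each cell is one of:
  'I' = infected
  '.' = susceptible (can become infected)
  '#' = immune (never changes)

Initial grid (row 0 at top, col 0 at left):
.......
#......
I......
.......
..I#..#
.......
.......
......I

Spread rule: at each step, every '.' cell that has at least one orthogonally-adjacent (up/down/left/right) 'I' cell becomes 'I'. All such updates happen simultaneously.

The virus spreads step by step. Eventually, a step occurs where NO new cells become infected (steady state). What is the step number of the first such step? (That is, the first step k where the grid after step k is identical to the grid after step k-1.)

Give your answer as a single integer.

Step 0 (initial): 3 infected
Step 1: +7 new -> 10 infected
Step 2: +11 new -> 21 infected
Step 3: +12 new -> 33 infected
Step 4: +9 new -> 42 infected
Step 5: +5 new -> 47 infected
Step 6: +3 new -> 50 infected
Step 7: +2 new -> 52 infected
Step 8: +1 new -> 53 infected
Step 9: +0 new -> 53 infected

Answer: 9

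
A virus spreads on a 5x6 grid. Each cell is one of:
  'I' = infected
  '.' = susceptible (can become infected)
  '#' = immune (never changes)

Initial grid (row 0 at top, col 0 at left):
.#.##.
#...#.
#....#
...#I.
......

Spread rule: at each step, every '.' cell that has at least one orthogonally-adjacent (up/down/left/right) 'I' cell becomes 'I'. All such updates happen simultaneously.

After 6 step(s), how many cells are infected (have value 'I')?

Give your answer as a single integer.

Answer: 19

Derivation:
Step 0 (initial): 1 infected
Step 1: +3 new -> 4 infected
Step 2: +3 new -> 7 infected
Step 3: +3 new -> 10 infected
Step 4: +4 new -> 14 infected
Step 5: +4 new -> 18 infected
Step 6: +1 new -> 19 infected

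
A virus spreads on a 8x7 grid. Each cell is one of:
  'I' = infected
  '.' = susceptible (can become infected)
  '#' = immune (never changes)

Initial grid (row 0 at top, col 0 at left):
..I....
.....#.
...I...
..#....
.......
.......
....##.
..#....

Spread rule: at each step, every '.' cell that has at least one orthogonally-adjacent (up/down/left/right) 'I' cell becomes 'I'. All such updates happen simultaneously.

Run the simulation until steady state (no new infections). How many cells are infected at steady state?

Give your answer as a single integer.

Step 0 (initial): 2 infected
Step 1: +7 new -> 9 infected
Step 2: +8 new -> 17 infected
Step 3: +9 new -> 26 infected
Step 4: +9 new -> 35 infected
Step 5: +6 new -> 41 infected
Step 6: +4 new -> 45 infected
Step 7: +4 new -> 49 infected
Step 8: +2 new -> 51 infected
Step 9: +0 new -> 51 infected

Answer: 51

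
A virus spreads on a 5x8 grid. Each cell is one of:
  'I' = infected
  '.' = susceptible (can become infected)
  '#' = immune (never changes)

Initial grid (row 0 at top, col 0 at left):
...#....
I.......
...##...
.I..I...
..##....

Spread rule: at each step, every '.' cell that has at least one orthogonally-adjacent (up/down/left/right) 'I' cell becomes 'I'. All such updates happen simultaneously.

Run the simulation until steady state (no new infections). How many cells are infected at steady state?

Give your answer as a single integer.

Step 0 (initial): 3 infected
Step 1: +10 new -> 13 infected
Step 2: +7 new -> 20 infected
Step 3: +6 new -> 26 infected
Step 4: +5 new -> 31 infected
Step 5: +3 new -> 34 infected
Step 6: +1 new -> 35 infected
Step 7: +0 new -> 35 infected

Answer: 35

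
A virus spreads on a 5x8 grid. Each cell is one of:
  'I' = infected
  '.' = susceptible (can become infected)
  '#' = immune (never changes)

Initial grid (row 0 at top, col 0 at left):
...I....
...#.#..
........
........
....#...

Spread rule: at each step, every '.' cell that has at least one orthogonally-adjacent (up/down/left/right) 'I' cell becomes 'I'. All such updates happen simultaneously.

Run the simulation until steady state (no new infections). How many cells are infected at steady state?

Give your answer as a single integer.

Answer: 37

Derivation:
Step 0 (initial): 1 infected
Step 1: +2 new -> 3 infected
Step 2: +4 new -> 7 infected
Step 3: +5 new -> 12 infected
Step 4: +8 new -> 20 infected
Step 5: +7 new -> 27 infected
Step 6: +6 new -> 33 infected
Step 7: +3 new -> 36 infected
Step 8: +1 new -> 37 infected
Step 9: +0 new -> 37 infected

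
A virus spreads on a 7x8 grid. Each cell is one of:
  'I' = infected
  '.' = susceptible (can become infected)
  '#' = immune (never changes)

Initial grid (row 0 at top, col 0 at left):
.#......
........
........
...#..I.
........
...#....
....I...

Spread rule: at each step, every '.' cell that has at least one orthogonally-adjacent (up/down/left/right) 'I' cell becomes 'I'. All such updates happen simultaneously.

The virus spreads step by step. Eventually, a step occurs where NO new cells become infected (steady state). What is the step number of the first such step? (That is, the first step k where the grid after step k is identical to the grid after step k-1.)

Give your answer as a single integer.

Answer: 10

Derivation:
Step 0 (initial): 2 infected
Step 1: +7 new -> 9 infected
Step 2: +11 new -> 20 infected
Step 3: +9 new -> 29 infected
Step 4: +7 new -> 36 infected
Step 5: +6 new -> 42 infected
Step 6: +5 new -> 47 infected
Step 7: +4 new -> 51 infected
Step 8: +1 new -> 52 infected
Step 9: +1 new -> 53 infected
Step 10: +0 new -> 53 infected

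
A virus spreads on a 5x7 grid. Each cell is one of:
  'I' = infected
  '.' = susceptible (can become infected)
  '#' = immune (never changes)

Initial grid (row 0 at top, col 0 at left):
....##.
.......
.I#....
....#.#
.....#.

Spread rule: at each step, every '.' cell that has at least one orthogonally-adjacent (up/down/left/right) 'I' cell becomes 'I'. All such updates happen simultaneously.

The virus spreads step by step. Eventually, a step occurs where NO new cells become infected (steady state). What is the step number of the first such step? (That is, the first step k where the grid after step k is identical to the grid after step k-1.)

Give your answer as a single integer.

Answer: 8

Derivation:
Step 0 (initial): 1 infected
Step 1: +3 new -> 4 infected
Step 2: +6 new -> 10 infected
Step 3: +6 new -> 16 infected
Step 4: +4 new -> 20 infected
Step 5: +3 new -> 23 infected
Step 6: +2 new -> 25 infected
Step 7: +3 new -> 28 infected
Step 8: +0 new -> 28 infected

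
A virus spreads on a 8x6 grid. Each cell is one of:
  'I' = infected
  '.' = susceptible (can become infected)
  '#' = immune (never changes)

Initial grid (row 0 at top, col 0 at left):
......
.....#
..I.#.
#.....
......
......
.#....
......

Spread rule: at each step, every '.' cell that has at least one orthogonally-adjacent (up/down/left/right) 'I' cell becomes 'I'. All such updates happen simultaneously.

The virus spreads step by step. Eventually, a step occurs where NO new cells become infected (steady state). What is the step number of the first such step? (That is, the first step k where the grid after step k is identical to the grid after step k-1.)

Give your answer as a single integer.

Answer: 9

Derivation:
Step 0 (initial): 1 infected
Step 1: +4 new -> 5 infected
Step 2: +7 new -> 12 infected
Step 3: +8 new -> 20 infected
Step 4: +8 new -> 28 infected
Step 5: +7 new -> 35 infected
Step 6: +5 new -> 40 infected
Step 7: +3 new -> 43 infected
Step 8: +1 new -> 44 infected
Step 9: +0 new -> 44 infected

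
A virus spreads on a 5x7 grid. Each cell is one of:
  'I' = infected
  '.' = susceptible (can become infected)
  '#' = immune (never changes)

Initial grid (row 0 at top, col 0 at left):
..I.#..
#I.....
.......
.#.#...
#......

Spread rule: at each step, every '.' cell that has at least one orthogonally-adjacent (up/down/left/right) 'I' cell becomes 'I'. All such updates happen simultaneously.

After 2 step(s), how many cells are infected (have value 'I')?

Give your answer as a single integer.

Step 0 (initial): 2 infected
Step 1: +4 new -> 6 infected
Step 2: +4 new -> 10 infected

Answer: 10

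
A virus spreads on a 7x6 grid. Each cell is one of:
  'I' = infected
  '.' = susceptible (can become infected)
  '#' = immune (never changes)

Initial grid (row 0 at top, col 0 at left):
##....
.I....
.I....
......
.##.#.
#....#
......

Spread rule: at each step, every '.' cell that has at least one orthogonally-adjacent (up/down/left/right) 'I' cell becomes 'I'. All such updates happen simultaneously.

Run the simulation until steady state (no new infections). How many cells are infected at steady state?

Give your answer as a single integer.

Answer: 35

Derivation:
Step 0 (initial): 2 infected
Step 1: +5 new -> 7 infected
Step 2: +5 new -> 12 infected
Step 3: +5 new -> 17 infected
Step 4: +5 new -> 22 infected
Step 5: +3 new -> 25 infected
Step 6: +4 new -> 29 infected
Step 7: +3 new -> 32 infected
Step 8: +2 new -> 34 infected
Step 9: +1 new -> 35 infected
Step 10: +0 new -> 35 infected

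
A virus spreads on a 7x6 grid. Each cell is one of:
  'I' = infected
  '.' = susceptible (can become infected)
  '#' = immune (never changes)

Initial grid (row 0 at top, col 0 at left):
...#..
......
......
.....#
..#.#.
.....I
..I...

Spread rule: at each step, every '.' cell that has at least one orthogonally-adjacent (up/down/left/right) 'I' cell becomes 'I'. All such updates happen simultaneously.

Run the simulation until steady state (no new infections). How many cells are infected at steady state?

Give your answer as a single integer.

Step 0 (initial): 2 infected
Step 1: +6 new -> 8 infected
Step 2: +4 new -> 12 infected
Step 3: +3 new -> 15 infected
Step 4: +3 new -> 18 infected
Step 5: +5 new -> 23 infected
Step 6: +5 new -> 28 infected
Step 7: +5 new -> 33 infected
Step 8: +4 new -> 37 infected
Step 9: +1 new -> 38 infected
Step 10: +0 new -> 38 infected

Answer: 38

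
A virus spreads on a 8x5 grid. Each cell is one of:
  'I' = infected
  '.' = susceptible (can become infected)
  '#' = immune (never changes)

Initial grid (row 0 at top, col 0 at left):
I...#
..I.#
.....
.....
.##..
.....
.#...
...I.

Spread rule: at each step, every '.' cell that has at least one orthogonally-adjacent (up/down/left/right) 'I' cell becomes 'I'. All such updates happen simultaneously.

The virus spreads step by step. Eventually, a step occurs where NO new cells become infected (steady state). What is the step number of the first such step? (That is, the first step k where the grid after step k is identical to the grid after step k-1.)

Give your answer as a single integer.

Answer: 6

Derivation:
Step 0 (initial): 3 infected
Step 1: +9 new -> 12 infected
Step 2: +9 new -> 21 infected
Step 3: +8 new -> 29 infected
Step 4: +5 new -> 34 infected
Step 5: +1 new -> 35 infected
Step 6: +0 new -> 35 infected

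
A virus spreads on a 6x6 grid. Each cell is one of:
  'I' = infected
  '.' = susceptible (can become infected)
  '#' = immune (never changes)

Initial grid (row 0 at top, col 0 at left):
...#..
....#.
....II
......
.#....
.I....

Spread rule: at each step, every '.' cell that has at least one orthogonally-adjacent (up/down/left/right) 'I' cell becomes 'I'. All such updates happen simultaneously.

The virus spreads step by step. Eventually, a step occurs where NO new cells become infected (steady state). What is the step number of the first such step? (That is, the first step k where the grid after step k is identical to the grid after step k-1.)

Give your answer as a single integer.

Step 0 (initial): 3 infected
Step 1: +6 new -> 9 infected
Step 2: +9 new -> 18 infected
Step 3: +8 new -> 26 infected
Step 4: +4 new -> 30 infected
Step 5: +2 new -> 32 infected
Step 6: +1 new -> 33 infected
Step 7: +0 new -> 33 infected

Answer: 7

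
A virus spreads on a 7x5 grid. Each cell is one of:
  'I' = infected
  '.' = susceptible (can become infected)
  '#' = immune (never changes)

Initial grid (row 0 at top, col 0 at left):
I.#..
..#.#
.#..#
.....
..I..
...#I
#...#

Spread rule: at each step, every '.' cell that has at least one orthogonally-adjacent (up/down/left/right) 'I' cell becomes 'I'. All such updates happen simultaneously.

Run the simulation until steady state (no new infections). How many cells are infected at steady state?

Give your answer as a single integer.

Answer: 27

Derivation:
Step 0 (initial): 3 infected
Step 1: +7 new -> 10 infected
Step 2: +9 new -> 19 infected
Step 3: +5 new -> 24 infected
Step 4: +1 new -> 25 infected
Step 5: +1 new -> 26 infected
Step 6: +1 new -> 27 infected
Step 7: +0 new -> 27 infected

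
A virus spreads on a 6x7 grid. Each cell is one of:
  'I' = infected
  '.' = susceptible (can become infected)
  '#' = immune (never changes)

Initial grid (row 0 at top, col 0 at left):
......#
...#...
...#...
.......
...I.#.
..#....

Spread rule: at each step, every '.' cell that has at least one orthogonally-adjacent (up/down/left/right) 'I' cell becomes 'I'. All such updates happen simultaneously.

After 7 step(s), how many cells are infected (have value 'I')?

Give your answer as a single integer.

Answer: 37

Derivation:
Step 0 (initial): 1 infected
Step 1: +4 new -> 5 infected
Step 2: +4 new -> 9 infected
Step 3: +7 new -> 16 infected
Step 4: +8 new -> 24 infected
Step 5: +7 new -> 31 infected
Step 6: +5 new -> 36 infected
Step 7: +1 new -> 37 infected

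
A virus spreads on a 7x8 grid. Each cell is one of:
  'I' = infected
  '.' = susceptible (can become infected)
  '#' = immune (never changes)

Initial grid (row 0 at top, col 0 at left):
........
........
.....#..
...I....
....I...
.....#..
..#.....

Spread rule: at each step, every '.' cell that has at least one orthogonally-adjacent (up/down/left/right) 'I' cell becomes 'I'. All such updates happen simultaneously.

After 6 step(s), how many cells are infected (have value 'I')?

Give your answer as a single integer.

Step 0 (initial): 2 infected
Step 1: +6 new -> 8 infected
Step 2: +9 new -> 17 infected
Step 3: +12 new -> 29 infected
Step 4: +11 new -> 40 infected
Step 5: +8 new -> 48 infected
Step 6: +4 new -> 52 infected

Answer: 52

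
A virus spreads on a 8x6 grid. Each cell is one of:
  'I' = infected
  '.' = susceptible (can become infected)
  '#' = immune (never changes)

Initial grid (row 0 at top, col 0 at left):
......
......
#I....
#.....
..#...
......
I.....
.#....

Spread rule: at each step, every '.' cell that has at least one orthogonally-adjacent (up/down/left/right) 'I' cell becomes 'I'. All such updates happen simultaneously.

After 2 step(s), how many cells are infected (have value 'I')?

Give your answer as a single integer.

Answer: 17

Derivation:
Step 0 (initial): 2 infected
Step 1: +6 new -> 8 infected
Step 2: +9 new -> 17 infected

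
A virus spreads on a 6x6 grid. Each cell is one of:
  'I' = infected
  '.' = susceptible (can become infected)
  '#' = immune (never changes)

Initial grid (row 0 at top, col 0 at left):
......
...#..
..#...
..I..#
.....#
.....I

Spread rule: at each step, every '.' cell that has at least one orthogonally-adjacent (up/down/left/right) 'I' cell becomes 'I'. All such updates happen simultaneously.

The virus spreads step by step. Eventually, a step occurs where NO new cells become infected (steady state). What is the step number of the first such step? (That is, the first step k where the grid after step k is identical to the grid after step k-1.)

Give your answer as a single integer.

Answer: 7

Derivation:
Step 0 (initial): 2 infected
Step 1: +4 new -> 6 infected
Step 2: +9 new -> 15 infected
Step 3: +5 new -> 20 infected
Step 4: +6 new -> 26 infected
Step 5: +4 new -> 30 infected
Step 6: +2 new -> 32 infected
Step 7: +0 new -> 32 infected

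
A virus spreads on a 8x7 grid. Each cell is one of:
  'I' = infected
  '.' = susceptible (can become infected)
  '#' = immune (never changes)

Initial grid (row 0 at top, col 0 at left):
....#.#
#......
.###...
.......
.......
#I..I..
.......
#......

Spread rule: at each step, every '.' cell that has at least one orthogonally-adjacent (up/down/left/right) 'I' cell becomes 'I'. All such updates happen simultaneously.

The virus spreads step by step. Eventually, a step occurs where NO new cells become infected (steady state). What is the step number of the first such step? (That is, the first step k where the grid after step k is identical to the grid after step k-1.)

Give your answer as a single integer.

Step 0 (initial): 2 infected
Step 1: +7 new -> 9 infected
Step 2: +13 new -> 22 infected
Step 3: +10 new -> 32 infected
Step 4: +5 new -> 37 infected
Step 5: +3 new -> 40 infected
Step 6: +4 new -> 44 infected
Step 7: +2 new -> 46 infected
Step 8: +1 new -> 47 infected
Step 9: +1 new -> 48 infected
Step 10: +0 new -> 48 infected

Answer: 10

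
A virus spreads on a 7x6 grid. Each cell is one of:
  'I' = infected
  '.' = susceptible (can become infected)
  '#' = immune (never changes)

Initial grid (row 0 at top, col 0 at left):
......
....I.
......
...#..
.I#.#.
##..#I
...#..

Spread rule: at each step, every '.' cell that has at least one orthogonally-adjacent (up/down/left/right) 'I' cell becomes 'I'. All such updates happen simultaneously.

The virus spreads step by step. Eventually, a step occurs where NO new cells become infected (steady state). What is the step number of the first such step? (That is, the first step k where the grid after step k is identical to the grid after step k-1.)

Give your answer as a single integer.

Step 0 (initial): 3 infected
Step 1: +8 new -> 11 infected
Step 2: +11 new -> 22 infected
Step 3: +4 new -> 26 infected
Step 4: +2 new -> 28 infected
Step 5: +1 new -> 29 infected
Step 6: +0 new -> 29 infected

Answer: 6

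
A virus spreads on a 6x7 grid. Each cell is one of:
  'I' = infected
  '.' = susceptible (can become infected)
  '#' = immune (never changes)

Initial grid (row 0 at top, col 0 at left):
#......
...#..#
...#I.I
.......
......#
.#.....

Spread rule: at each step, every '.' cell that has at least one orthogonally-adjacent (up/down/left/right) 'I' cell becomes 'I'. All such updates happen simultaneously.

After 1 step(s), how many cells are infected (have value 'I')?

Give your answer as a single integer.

Answer: 6

Derivation:
Step 0 (initial): 2 infected
Step 1: +4 new -> 6 infected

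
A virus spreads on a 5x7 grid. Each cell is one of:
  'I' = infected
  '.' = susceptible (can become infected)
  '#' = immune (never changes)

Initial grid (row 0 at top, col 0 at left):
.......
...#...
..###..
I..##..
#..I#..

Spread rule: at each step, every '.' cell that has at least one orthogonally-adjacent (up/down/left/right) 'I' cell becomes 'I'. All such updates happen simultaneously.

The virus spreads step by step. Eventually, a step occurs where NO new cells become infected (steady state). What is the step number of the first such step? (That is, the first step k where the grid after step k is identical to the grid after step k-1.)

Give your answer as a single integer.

Step 0 (initial): 2 infected
Step 1: +3 new -> 5 infected
Step 2: +4 new -> 9 infected
Step 3: +2 new -> 11 infected
Step 4: +2 new -> 13 infected
Step 5: +1 new -> 14 infected
Step 6: +1 new -> 15 infected
Step 7: +1 new -> 16 infected
Step 8: +2 new -> 18 infected
Step 9: +2 new -> 20 infected
Step 10: +2 new -> 22 infected
Step 11: +2 new -> 24 infected
Step 12: +2 new -> 26 infected
Step 13: +1 new -> 27 infected
Step 14: +0 new -> 27 infected

Answer: 14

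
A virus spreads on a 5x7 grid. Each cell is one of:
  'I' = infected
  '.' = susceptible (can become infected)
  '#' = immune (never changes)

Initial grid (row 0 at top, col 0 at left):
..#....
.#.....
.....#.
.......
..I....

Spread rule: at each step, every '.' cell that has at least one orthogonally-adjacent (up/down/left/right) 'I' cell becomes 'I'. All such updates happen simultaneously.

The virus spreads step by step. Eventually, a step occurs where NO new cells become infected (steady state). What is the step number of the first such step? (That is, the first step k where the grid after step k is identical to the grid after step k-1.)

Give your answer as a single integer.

Step 0 (initial): 1 infected
Step 1: +3 new -> 4 infected
Step 2: +5 new -> 9 infected
Step 3: +6 new -> 15 infected
Step 4: +5 new -> 20 infected
Step 5: +4 new -> 24 infected
Step 6: +4 new -> 28 infected
Step 7: +3 new -> 31 infected
Step 8: +1 new -> 32 infected
Step 9: +0 new -> 32 infected

Answer: 9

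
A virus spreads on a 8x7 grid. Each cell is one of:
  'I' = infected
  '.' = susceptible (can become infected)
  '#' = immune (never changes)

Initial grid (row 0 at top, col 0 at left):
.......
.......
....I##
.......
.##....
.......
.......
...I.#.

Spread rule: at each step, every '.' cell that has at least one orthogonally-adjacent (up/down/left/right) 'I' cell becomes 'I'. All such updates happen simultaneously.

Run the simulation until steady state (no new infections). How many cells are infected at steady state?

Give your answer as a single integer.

Answer: 51

Derivation:
Step 0 (initial): 2 infected
Step 1: +6 new -> 8 infected
Step 2: +11 new -> 19 infected
Step 3: +14 new -> 33 infected
Step 4: +10 new -> 43 infected
Step 5: +6 new -> 49 infected
Step 6: +2 new -> 51 infected
Step 7: +0 new -> 51 infected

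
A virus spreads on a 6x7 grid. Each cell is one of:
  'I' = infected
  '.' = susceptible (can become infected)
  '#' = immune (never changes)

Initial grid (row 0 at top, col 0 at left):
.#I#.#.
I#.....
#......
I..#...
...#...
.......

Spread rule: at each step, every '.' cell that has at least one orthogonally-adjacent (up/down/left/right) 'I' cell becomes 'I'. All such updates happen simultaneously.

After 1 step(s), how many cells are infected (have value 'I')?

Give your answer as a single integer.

Answer: 7

Derivation:
Step 0 (initial): 3 infected
Step 1: +4 new -> 7 infected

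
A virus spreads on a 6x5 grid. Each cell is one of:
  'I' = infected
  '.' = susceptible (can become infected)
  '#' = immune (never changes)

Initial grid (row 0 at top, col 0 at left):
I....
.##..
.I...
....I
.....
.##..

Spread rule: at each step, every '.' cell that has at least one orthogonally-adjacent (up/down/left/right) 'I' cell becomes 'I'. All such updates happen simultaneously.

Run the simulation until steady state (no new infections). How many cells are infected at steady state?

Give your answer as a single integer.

Step 0 (initial): 3 infected
Step 1: +8 new -> 11 infected
Step 2: +8 new -> 19 infected
Step 3: +6 new -> 25 infected
Step 4: +1 new -> 26 infected
Step 5: +0 new -> 26 infected

Answer: 26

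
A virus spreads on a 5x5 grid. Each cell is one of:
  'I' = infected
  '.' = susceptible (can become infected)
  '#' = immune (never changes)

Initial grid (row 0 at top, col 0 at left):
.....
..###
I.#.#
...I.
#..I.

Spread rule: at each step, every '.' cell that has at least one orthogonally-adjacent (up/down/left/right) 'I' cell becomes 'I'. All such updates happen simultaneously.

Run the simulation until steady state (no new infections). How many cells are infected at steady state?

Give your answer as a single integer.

Step 0 (initial): 3 infected
Step 1: +8 new -> 11 infected
Step 2: +4 new -> 15 infected
Step 3: +1 new -> 16 infected
Step 4: +1 new -> 17 infected
Step 5: +1 new -> 18 infected
Step 6: +1 new -> 19 infected
Step 7: +0 new -> 19 infected

Answer: 19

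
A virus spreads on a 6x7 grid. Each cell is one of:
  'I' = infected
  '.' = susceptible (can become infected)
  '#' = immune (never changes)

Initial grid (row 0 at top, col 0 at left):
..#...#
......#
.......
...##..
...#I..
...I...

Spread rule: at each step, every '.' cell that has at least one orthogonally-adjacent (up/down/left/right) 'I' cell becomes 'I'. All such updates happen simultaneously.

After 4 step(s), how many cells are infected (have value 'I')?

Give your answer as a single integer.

Answer: 22

Derivation:
Step 0 (initial): 2 infected
Step 1: +3 new -> 5 infected
Step 2: +5 new -> 10 infected
Step 3: +6 new -> 16 infected
Step 4: +6 new -> 22 infected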